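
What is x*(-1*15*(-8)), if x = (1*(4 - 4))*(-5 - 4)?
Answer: 0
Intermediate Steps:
x = 0 (x = (1*0)*(-9) = 0*(-9) = 0)
x*(-1*15*(-8)) = 0*(-1*15*(-8)) = 0*(-15*(-8)) = 0*120 = 0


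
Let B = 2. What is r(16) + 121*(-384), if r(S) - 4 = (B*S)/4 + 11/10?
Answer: -464509/10 ≈ -46451.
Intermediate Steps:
r(S) = 51/10 + S/2 (r(S) = 4 + ((2*S)/4 + 11/10) = 4 + ((2*S)*(¼) + 11*(⅒)) = 4 + (S/2 + 11/10) = 4 + (11/10 + S/2) = 51/10 + S/2)
r(16) + 121*(-384) = (51/10 + (½)*16) + 121*(-384) = (51/10 + 8) - 46464 = 131/10 - 46464 = -464509/10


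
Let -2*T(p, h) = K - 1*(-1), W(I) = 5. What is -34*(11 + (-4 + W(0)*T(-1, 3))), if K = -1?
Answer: -238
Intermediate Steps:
T(p, h) = 0 (T(p, h) = -(-1 - 1*(-1))/2 = -(-1 + 1)/2 = -½*0 = 0)
-34*(11 + (-4 + W(0)*T(-1, 3))) = -34*(11 + (-4 + 5*0)) = -34*(11 + (-4 + 0)) = -34*(11 - 4) = -34*7 = -238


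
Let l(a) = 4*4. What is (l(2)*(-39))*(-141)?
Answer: 87984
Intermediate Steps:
l(a) = 16
(l(2)*(-39))*(-141) = (16*(-39))*(-141) = -624*(-141) = 87984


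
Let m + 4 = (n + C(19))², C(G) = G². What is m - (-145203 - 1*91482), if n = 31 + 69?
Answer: 449202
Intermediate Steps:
n = 100
m = 212517 (m = -4 + (100 + 19²)² = -4 + (100 + 361)² = -4 + 461² = -4 + 212521 = 212517)
m - (-145203 - 1*91482) = 212517 - (-145203 - 1*91482) = 212517 - (-145203 - 91482) = 212517 - 1*(-236685) = 212517 + 236685 = 449202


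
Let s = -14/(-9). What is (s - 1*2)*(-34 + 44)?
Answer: -40/9 ≈ -4.4444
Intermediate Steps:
s = 14/9 (s = -14*(-⅑) = 14/9 ≈ 1.5556)
(s - 1*2)*(-34 + 44) = (14/9 - 1*2)*(-34 + 44) = (14/9 - 2)*10 = -4/9*10 = -40/9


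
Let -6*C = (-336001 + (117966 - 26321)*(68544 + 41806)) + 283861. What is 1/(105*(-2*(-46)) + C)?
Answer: -3/5056457825 ≈ -5.9330e-10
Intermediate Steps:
C = -5056486805/3 (C = -((-336001 + (117966 - 26321)*(68544 + 41806)) + 283861)/6 = -((-336001 + 91645*110350) + 283861)/6 = -((-336001 + 10113025750) + 283861)/6 = -(10112689749 + 283861)/6 = -1/6*10112973610 = -5056486805/3 ≈ -1.6855e+9)
1/(105*(-2*(-46)) + C) = 1/(105*(-2*(-46)) - 5056486805/3) = 1/(105*92 - 5056486805/3) = 1/(9660 - 5056486805/3) = 1/(-5056457825/3) = -3/5056457825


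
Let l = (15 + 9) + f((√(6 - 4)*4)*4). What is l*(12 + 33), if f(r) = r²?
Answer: 24120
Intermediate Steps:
l = 536 (l = (15 + 9) + ((√(6 - 4)*4)*4)² = 24 + ((√2*4)*4)² = 24 + ((4*√2)*4)² = 24 + (16*√2)² = 24 + 512 = 536)
l*(12 + 33) = 536*(12 + 33) = 536*45 = 24120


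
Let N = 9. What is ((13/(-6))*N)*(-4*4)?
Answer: 312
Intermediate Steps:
((13/(-6))*N)*(-4*4) = ((13/(-6))*9)*(-4*4) = ((13*(-⅙))*9)*(-16) = -13/6*9*(-16) = -39/2*(-16) = 312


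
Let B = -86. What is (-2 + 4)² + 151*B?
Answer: -12982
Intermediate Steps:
(-2 + 4)² + 151*B = (-2 + 4)² + 151*(-86) = 2² - 12986 = 4 - 12986 = -12982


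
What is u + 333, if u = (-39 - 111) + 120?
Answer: 303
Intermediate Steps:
u = -30 (u = -150 + 120 = -30)
u + 333 = -30 + 333 = 303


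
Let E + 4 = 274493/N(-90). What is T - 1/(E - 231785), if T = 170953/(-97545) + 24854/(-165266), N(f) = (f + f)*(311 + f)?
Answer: -141434017630843306832/74323997907105454305 ≈ -1.9029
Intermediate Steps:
N(f) = 2*f*(311 + f) (N(f) = (2*f)*(311 + f) = 2*f*(311 + f))
T = -15338550964/8060435985 (T = 170953*(-1/97545) + 24854*(-1/165266) = -170953/97545 - 12427/82633 = -15338550964/8060435985 ≈ -1.9029)
E = -433613/39780 (E = -4 + 274493/((2*(-90)*(311 - 90))) = -4 + 274493/((2*(-90)*221)) = -4 + 274493/(-39780) = -4 + 274493*(-1/39780) = -4 - 274493/39780 = -433613/39780 ≈ -10.900)
T - 1/(E - 231785) = -15338550964/8060435985 - 1/(-433613/39780 - 231785) = -15338550964/8060435985 - 1/(-9220840913/39780) = -15338550964/8060435985 - 1*(-39780/9220840913) = -15338550964/8060435985 + 39780/9220840913 = -141434017630843306832/74323997907105454305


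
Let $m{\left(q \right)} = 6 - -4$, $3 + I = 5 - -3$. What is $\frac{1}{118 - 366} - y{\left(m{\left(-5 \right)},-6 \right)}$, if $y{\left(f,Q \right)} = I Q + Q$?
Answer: $\frac{8927}{248} \approx 35.996$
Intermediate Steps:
$I = 5$ ($I = -3 + \left(5 - -3\right) = -3 + \left(5 + 3\right) = -3 + 8 = 5$)
$m{\left(q \right)} = 10$ ($m{\left(q \right)} = 6 + 4 = 10$)
$y{\left(f,Q \right)} = 6 Q$ ($y{\left(f,Q \right)} = 5 Q + Q = 6 Q$)
$\frac{1}{118 - 366} - y{\left(m{\left(-5 \right)},-6 \right)} = \frac{1}{118 - 366} - 6 \left(-6\right) = \frac{1}{-248} - -36 = - \frac{1}{248} + 36 = \frac{8927}{248}$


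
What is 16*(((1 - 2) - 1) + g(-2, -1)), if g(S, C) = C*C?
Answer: -16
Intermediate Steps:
g(S, C) = C**2
16*(((1 - 2) - 1) + g(-2, -1)) = 16*(((1 - 2) - 1) + (-1)**2) = 16*((-1 - 1) + 1) = 16*(-2 + 1) = 16*(-1) = -16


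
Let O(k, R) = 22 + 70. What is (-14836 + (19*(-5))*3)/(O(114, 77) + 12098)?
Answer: -15121/12190 ≈ -1.2404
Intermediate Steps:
O(k, R) = 92
(-14836 + (19*(-5))*3)/(O(114, 77) + 12098) = (-14836 + (19*(-5))*3)/(92 + 12098) = (-14836 - 95*3)/12190 = (-14836 - 285)*(1/12190) = -15121*1/12190 = -15121/12190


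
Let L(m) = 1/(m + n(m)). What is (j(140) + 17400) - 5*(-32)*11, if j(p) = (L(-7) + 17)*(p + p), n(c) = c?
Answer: 23900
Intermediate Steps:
L(m) = 1/(2*m) (L(m) = 1/(m + m) = 1/(2*m))
j(p) = 237*p/7 (j(p) = ((½)/(-7) + 17)*(p + p) = ((½)*(-⅐) + 17)*(2*p) = (-1/14 + 17)*(2*p) = 237*(2*p)/14 = 237*p/7)
(j(140) + 17400) - 5*(-32)*11 = ((237/7)*140 + 17400) - 5*(-32)*11 = (4740 + 17400) + 160*11 = 22140 + 1760 = 23900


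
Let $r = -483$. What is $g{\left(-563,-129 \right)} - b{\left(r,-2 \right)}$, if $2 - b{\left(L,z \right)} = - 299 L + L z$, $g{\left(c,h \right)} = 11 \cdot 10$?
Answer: $145491$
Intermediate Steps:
$g{\left(c,h \right)} = 110$
$b{\left(L,z \right)} = 2 + 299 L - L z$ ($b{\left(L,z \right)} = 2 - \left(- 299 L + L z\right) = 2 + 299 L - L z$)
$g{\left(-563,-129 \right)} - b{\left(r,-2 \right)} = 110 - \left(2 + 299 \left(-483\right) - \left(-483\right) \left(-2\right)\right) = 110 - \left(2 - 144417 - 966\right) = 110 - -145381 = 110 + 145381 = 145491$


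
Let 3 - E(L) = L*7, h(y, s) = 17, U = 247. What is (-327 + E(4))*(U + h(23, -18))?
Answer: -92928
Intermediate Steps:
E(L) = 3 - 7*L (E(L) = 3 - L*7 = 3 - 7*L)
(-327 + E(4))*(U + h(23, -18)) = (-327 + (3 - 7*4))*(247 + 17) = (-327 + (3 - 28))*264 = (-327 - 25)*264 = -352*264 = -92928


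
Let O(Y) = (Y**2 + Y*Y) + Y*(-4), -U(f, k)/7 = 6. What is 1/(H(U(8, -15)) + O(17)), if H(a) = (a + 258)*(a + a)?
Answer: -1/17634 ≈ -5.6709e-5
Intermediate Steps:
U(f, k) = -42 (U(f, k) = -7*6 = -42)
H(a) = 2*a*(258 + a) (H(a) = (258 + a)*(2*a) = 2*a*(258 + a))
O(Y) = -4*Y + 2*Y**2 (O(Y) = (Y**2 + Y**2) - 4*Y = 2*Y**2 - 4*Y = -4*Y + 2*Y**2)
1/(H(U(8, -15)) + O(17)) = 1/(2*(-42)*(258 - 42) + 2*17*(-2 + 17)) = 1/(2*(-42)*216 + 2*17*15) = 1/(-18144 + 510) = 1/(-17634) = -1/17634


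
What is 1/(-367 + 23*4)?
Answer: -1/275 ≈ -0.0036364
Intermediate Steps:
1/(-367 + 23*4) = 1/(-367 + 92) = 1/(-275) = -1/275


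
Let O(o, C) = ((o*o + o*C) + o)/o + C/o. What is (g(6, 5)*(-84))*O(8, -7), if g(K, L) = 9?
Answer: -1701/2 ≈ -850.50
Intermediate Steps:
O(o, C) = C/o + (o + o² + C*o)/o (O(o, C) = ((o² + C*o) + o)/o + C/o = (o + o² + C*o)/o + C/o = C/o + (o + o² + C*o)/o)
(g(6, 5)*(-84))*O(8, -7) = (9*(-84))*(1 - 7 + 8 - 7/8) = -756*(1 - 7 + 8 - 7*⅛) = -756*(1 - 7 + 8 - 7/8) = -756*9/8 = -1701/2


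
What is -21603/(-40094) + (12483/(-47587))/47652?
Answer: 429708789405/797524428404 ≈ 0.53880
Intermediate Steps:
-21603/(-40094) + (12483/(-47587))/47652 = -21603*(-1/40094) + (12483*(-1/47587))*(1/47652) = 21603/40094 - 12483/47587*1/47652 = 21603/40094 - 219/39782732 = 429708789405/797524428404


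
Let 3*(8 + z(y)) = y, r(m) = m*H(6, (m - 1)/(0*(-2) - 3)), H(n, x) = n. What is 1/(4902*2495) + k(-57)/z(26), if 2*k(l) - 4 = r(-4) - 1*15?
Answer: -642100723/24460980 ≈ -26.250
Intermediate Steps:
r(m) = 6*m (r(m) = m*6 = 6*m)
k(l) = -35/2 (k(l) = 2 + (6*(-4) - 1*15)/2 = 2 + (-24 - 15)/2 = 2 + (½)*(-39) = 2 - 39/2 = -35/2)
z(y) = -8 + y/3
1/(4902*2495) + k(-57)/z(26) = 1/(4902*2495) - 35/(2*(-8 + (⅓)*26)) = (1/4902)*(1/2495) - 35/(2*(-8 + 26/3)) = 1/12230490 - 35/(2*⅔) = 1/12230490 - 35/2*3/2 = 1/12230490 - 105/4 = -642100723/24460980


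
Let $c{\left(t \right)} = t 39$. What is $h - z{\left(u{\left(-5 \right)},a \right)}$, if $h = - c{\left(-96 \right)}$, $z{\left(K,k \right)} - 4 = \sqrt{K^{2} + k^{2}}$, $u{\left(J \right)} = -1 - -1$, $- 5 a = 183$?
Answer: $\frac{18517}{5} \approx 3703.4$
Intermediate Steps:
$a = - \frac{183}{5}$ ($a = \left(- \frac{1}{5}\right) 183 = - \frac{183}{5} \approx -36.6$)
$u{\left(J \right)} = 0$ ($u{\left(J \right)} = -1 + 1 = 0$)
$c{\left(t \right)} = 39 t$
$z{\left(K,k \right)} = 4 + \sqrt{K^{2} + k^{2}}$
$h = 3744$ ($h = - 39 \left(-96\right) = \left(-1\right) \left(-3744\right) = 3744$)
$h - z{\left(u{\left(-5 \right)},a \right)} = 3744 - \left(4 + \sqrt{0^{2} + \left(- \frac{183}{5}\right)^{2}}\right) = 3744 - \left(4 + \sqrt{0 + \frac{33489}{25}}\right) = 3744 - \left(4 + \sqrt{\frac{33489}{25}}\right) = 3744 - \left(4 + \frac{183}{5}\right) = 3744 - \frac{203}{5} = \frac{18517}{5}$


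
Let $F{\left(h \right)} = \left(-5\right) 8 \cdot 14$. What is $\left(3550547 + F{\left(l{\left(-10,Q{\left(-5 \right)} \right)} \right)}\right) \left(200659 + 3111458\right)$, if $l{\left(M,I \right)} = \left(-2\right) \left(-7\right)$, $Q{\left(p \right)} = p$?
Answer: $11757972292479$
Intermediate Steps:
$l{\left(M,I \right)} = 14$
$F{\left(h \right)} = -560$ ($F{\left(h \right)} = \left(-40\right) 14 = -560$)
$\left(3550547 + F{\left(l{\left(-10,Q{\left(-5 \right)} \right)} \right)}\right) \left(200659 + 3111458\right) = \left(3550547 - 560\right) \left(200659 + 3111458\right) = 3549987 \cdot 3312117 = 11757972292479$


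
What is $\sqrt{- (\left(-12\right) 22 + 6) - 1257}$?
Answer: $3 i \sqrt{111} \approx 31.607 i$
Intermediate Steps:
$\sqrt{- (\left(-12\right) 22 + 6) - 1257} = \sqrt{- (-264 + 6) - 1257} = \sqrt{\left(-1\right) \left(-258\right) - 1257} = \sqrt{258 - 1257} = \sqrt{-999} = 3 i \sqrt{111}$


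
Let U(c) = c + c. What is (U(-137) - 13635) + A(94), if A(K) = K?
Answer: -13815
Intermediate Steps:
U(c) = 2*c
(U(-137) - 13635) + A(94) = (2*(-137) - 13635) + 94 = (-274 - 13635) + 94 = -13909 + 94 = -13815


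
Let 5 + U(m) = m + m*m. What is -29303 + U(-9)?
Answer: -29236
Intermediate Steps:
U(m) = -5 + m + m² (U(m) = -5 + (m + m*m) = -5 + (m + m²) = -5 + m + m²)
-29303 + U(-9) = -29303 + (-5 - 9 + (-9)²) = -29303 + (-5 - 9 + 81) = -29303 + 67 = -29236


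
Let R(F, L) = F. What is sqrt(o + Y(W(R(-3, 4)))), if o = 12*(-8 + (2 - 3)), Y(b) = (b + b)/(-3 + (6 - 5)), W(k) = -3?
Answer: I*sqrt(105) ≈ 10.247*I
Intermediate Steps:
Y(b) = -b (Y(b) = (2*b)/(-3 + 1) = (2*b)/(-2) = (2*b)*(-1/2) = -b)
o = -108 (o = 12*(-8 - 1) = 12*(-9) = -108)
sqrt(o + Y(W(R(-3, 4)))) = sqrt(-108 - 1*(-3)) = sqrt(-108 + 3) = sqrt(-105) = I*sqrt(105)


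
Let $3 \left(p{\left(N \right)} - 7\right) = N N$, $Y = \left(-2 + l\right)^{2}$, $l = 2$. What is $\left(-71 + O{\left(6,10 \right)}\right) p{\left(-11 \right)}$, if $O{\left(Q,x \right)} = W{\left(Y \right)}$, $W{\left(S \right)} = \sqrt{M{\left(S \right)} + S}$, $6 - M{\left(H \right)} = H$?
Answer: $- \frac{10082}{3} + \frac{142 \sqrt{6}}{3} \approx -3244.7$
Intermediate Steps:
$M{\left(H \right)} = 6 - H$
$Y = 0$ ($Y = \left(-2 + 2\right)^{2} = 0^{2} = 0$)
$p{\left(N \right)} = 7 + \frac{N^{2}}{3}$ ($p{\left(N \right)} = 7 + \frac{N N}{3} = 7 + \frac{N^{2}}{3}$)
$W{\left(S \right)} = \sqrt{6}$ ($W{\left(S \right)} = \sqrt{\left(6 - S\right) + S} = \sqrt{6}$)
$O{\left(Q,x \right)} = \sqrt{6}$
$\left(-71 + O{\left(6,10 \right)}\right) p{\left(-11 \right)} = \left(-71 + \sqrt{6}\right) \left(7 + \frac{\left(-11\right)^{2}}{3}\right) = \left(-71 + \sqrt{6}\right) \left(7 + \frac{1}{3} \cdot 121\right) = \left(-71 + \sqrt{6}\right) \left(7 + \frac{121}{3}\right) = \left(-71 + \sqrt{6}\right) \frac{142}{3} = - \frac{10082}{3} + \frac{142 \sqrt{6}}{3}$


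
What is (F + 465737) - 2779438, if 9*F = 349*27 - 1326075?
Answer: -7379987/3 ≈ -2.4600e+6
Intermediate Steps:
F = -438884/3 (F = (349*27 - 1326075)/9 = (9423 - 1326075)/9 = (1/9)*(-1316652) = -438884/3 ≈ -1.4629e+5)
(F + 465737) - 2779438 = (-438884/3 + 465737) - 2779438 = 958327/3 - 2779438 = -7379987/3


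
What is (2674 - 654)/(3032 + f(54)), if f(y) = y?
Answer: 1010/1543 ≈ 0.65457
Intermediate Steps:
(2674 - 654)/(3032 + f(54)) = (2674 - 654)/(3032 + 54) = 2020/3086 = 2020*(1/3086) = 1010/1543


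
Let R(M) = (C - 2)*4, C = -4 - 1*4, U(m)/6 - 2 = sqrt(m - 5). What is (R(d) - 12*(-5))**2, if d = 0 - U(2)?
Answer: 400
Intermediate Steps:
U(m) = 12 + 6*sqrt(-5 + m) (U(m) = 12 + 6*sqrt(m - 5) = 12 + 6*sqrt(-5 + m))
C = -8 (C = -4 - 4 = -8)
d = -12 - 6*I*sqrt(3) (d = 0 - (12 + 6*sqrt(-5 + 2)) = 0 - (12 + 6*sqrt(-3)) = 0 - (12 + 6*(I*sqrt(3))) = 0 - (12 + 6*I*sqrt(3)) = 0 + (-12 - 6*I*sqrt(3)) = -12 - 6*I*sqrt(3) ≈ -12.0 - 10.392*I)
R(M) = -40 (R(M) = (-8 - 2)*4 = -10*4 = -40)
(R(d) - 12*(-5))**2 = (-40 - 12*(-5))**2 = (-40 + 60)**2 = 20**2 = 400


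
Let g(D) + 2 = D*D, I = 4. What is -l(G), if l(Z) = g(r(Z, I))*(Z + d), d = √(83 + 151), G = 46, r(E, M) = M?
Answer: -644 - 42*√26 ≈ -858.16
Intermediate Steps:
d = 3*√26 (d = √234 = 3*√26 ≈ 15.297)
g(D) = -2 + D² (g(D) = -2 + D*D = -2 + D²)
l(Z) = 14*Z + 42*√26 (l(Z) = (-2 + 4²)*(Z + 3*√26) = (-2 + 16)*(Z + 3*√26) = 14*(Z + 3*√26) = 14*Z + 42*√26)
-l(G) = -(14*46 + 42*√26) = -(644 + 42*√26) = -644 - 42*√26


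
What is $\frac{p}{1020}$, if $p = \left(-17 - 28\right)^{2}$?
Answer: $\frac{135}{68} \approx 1.9853$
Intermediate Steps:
$p = 2025$ ($p = \left(-45\right)^{2} = 2025$)
$\frac{p}{1020} = \frac{2025}{1020} = 2025 \cdot \frac{1}{1020} = \frac{135}{68}$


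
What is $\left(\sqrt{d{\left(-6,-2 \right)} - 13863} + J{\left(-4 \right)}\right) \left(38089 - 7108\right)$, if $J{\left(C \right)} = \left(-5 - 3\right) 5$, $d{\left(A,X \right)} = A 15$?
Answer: $-1239240 + 30981 i \sqrt{13953} \approx -1.2392 \cdot 10^{6} + 3.6596 \cdot 10^{6} i$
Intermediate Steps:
$d{\left(A,X \right)} = 15 A$
$J{\left(C \right)} = -40$ ($J{\left(C \right)} = \left(-8\right) 5 = -40$)
$\left(\sqrt{d{\left(-6,-2 \right)} - 13863} + J{\left(-4 \right)}\right) \left(38089 - 7108\right) = \left(\sqrt{15 \left(-6\right) - 13863} - 40\right) \left(38089 - 7108\right) = \left(\sqrt{-90 - 13863} - 40\right) 30981 = \left(\sqrt{-13953} - 40\right) 30981 = \left(i \sqrt{13953} - 40\right) 30981 = \left(-40 + i \sqrt{13953}\right) 30981 = -1239240 + 30981 i \sqrt{13953}$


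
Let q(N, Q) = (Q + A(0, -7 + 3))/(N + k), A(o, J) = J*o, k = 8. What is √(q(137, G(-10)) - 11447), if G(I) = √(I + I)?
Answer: √(-240673175 + 290*I*√5)/145 ≈ 0.00014414 + 106.99*I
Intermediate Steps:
G(I) = √2*√I (G(I) = √(2*I) = √2*√I)
q(N, Q) = Q/(8 + N) (q(N, Q) = (Q + (-7 + 3)*0)/(N + 8) = (Q - 4*0)/(8 + N) = (Q + 0)/(8 + N) = Q/(8 + N))
√(q(137, G(-10)) - 11447) = √((√2*√(-10))/(8 + 137) - 11447) = √((√2*(I*√10))/145 - 11447) = √((2*I*√5)*(1/145) - 11447) = √(2*I*√5/145 - 11447) = √(-11447 + 2*I*√5/145)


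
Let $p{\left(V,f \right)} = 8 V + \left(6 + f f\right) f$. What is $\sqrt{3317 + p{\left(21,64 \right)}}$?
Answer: $3 \sqrt{29557} \approx 515.76$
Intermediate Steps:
$p{\left(V,f \right)} = 8 V + f \left(6 + f^{2}\right)$ ($p{\left(V,f \right)} = 8 V + \left(6 + f^{2}\right) f = 8 V + f \left(6 + f^{2}\right)$)
$\sqrt{3317 + p{\left(21,64 \right)}} = \sqrt{3317 + \left(64^{3} + 6 \cdot 64 + 8 \cdot 21\right)} = \sqrt{3317 + \left(262144 + 384 + 168\right)} = \sqrt{3317 + 262696} = \sqrt{266013} = 3 \sqrt{29557}$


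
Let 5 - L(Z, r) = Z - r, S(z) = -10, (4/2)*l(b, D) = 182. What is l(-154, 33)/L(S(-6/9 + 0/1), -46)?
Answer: -91/31 ≈ -2.9355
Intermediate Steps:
l(b, D) = 91 (l(b, D) = (½)*182 = 91)
L(Z, r) = 5 + r - Z (L(Z, r) = 5 - (Z - r) = 5 + (r - Z) = 5 + r - Z)
l(-154, 33)/L(S(-6/9 + 0/1), -46) = 91/(5 - 46 - 1*(-10)) = 91/(5 - 46 + 10) = 91/(-31) = 91*(-1/31) = -91/31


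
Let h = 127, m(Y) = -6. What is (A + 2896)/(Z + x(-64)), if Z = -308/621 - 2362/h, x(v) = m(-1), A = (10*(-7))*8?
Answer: -11514582/123695 ≈ -93.089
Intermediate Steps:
A = -560 (A = -70*8 = -560)
x(v) = -6
Z = -1505918/78867 (Z = -308/621 - 2362/127 = -1505918/78867 ≈ -19.094)
(A + 2896)/(Z + x(-64)) = (-560 + 2896)/(-1505918/78867 - 6) = 2336/(-1979120/78867) = 2336*(-78867/1979120) = -11514582/123695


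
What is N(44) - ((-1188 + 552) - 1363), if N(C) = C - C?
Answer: 1999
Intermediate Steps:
N(C) = 0
N(44) - ((-1188 + 552) - 1363) = 0 - ((-1188 + 552) - 1363) = 0 - (-636 - 1363) = 0 - 1*(-1999) = 0 + 1999 = 1999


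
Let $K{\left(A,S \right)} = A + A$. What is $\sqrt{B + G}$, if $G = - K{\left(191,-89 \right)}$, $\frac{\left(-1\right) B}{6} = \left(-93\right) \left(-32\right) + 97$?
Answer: $2 i \sqrt{4705} \approx 137.19 i$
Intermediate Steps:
$K{\left(A,S \right)} = 2 A$
$B = -18438$ ($B = - 6 \left(\left(-93\right) \left(-32\right) + 97\right) = - 6 \left(2976 + 97\right) = \left(-6\right) 3073 = -18438$)
$G = -382$ ($G = - 2 \cdot 191 = \left(-1\right) 382 = -382$)
$\sqrt{B + G} = \sqrt{-18438 - 382} = \sqrt{-18820} = 2 i \sqrt{4705}$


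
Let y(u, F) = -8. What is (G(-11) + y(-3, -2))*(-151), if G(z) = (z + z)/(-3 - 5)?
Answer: 3171/4 ≈ 792.75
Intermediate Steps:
G(z) = -z/4 (G(z) = (2*z)/(-8) = (2*z)*(-1/8) = -z/4)
(G(-11) + y(-3, -2))*(-151) = (-1/4*(-11) - 8)*(-151) = (11/4 - 8)*(-151) = -21/4*(-151) = 3171/4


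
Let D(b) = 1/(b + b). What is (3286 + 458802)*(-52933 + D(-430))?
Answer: -5258836497882/215 ≈ -2.4460e+10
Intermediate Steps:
D(b) = 1/(2*b)
(3286 + 458802)*(-52933 + D(-430)) = (3286 + 458802)*(-52933 + (½)/(-430)) = 462088*(-52933 + (½)*(-1/430)) = 462088*(-52933 - 1/860) = 462088*(-45522381/860) = -5258836497882/215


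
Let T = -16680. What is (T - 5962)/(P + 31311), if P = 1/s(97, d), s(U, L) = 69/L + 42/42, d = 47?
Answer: -2626472/3632123 ≈ -0.72312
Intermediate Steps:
s(U, L) = 1 + 69/L (s(U, L) = 69/L + 42*(1/42) = 69/L + 1 = 1 + 69/L)
P = 47/116 (P = 1/((69 + 47)/47) = 1/((1/47)*116) = 1/(116/47) = 47/116 ≈ 0.40517)
(T - 5962)/(P + 31311) = (-16680 - 5962)/(47/116 + 31311) = -22642/3632123/116 = -22642*116/3632123 = -2626472/3632123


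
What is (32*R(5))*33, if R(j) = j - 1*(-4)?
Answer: 9504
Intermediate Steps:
R(j) = 4 + j (R(j) = j + 4 = 4 + j)
(32*R(5))*33 = (32*(4 + 5))*33 = (32*9)*33 = 288*33 = 9504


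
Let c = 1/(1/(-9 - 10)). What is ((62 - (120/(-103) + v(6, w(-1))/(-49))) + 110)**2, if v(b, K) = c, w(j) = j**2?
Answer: 760396208049/25472209 ≈ 29852.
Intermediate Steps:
c = -19 (c = 1/(1/(-19)) = 1/(-1/19) = -19)
v(b, K) = -19
((62 - (120/(-103) + v(6, w(-1))/(-49))) + 110)**2 = ((62 - (120/(-103) - 19/(-49))) + 110)**2 = ((62 - (120*(-1/103) - 19*(-1/49))) + 110)**2 = ((62 - (-120/103 + 19/49)) + 110)**2 = ((62 - 1*(-3923/5047)) + 110)**2 = ((62 + 3923/5047) + 110)**2 = (316837/5047 + 110)**2 = (872007/5047)**2 = 760396208049/25472209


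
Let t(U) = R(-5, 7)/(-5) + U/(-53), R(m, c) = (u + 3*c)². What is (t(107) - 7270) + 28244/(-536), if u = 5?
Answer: -264901507/35510 ≈ -7459.9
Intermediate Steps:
R(m, c) = (5 + 3*c)²
t(U) = -676/5 - U/53 (t(U) = (5 + 3*7)²/(-5) + U/(-53) = (5 + 21)²*(-⅕) + U*(-1/53) = 26²*(-⅕) - U/53 = 676*(-⅕) - U/53 = -676/5 - U/53)
(t(107) - 7270) + 28244/(-536) = ((-676/5 - 1/53*107) - 7270) + 28244/(-536) = ((-676/5 - 107/53) - 7270) + 28244*(-1/536) = (-36363/265 - 7270) - 7061/134 = -1962913/265 - 7061/134 = -264901507/35510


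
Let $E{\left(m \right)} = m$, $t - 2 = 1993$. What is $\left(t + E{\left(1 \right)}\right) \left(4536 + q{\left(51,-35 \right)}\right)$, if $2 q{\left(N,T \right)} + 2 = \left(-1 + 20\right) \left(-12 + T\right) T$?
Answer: $40244350$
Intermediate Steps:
$t = 1995$ ($t = 2 + 1993 = 1995$)
$q{\left(N,T \right)} = -1 + \frac{T \left(-228 + 19 T\right)}{2}$ ($q{\left(N,T \right)} = -1 + \frac{\left(-1 + 20\right) \left(-12 + T\right) T}{2} = -1 + \frac{19 \left(-12 + T\right) T}{2} = -1 + \frac{\left(-228 + 19 T\right) T}{2} = -1 + \frac{T \left(-228 + 19 T\right)}{2}$)
$\left(t + E{\left(1 \right)}\right) \left(4536 + q{\left(51,-35 \right)}\right) = \left(1995 + 1\right) \left(4536 - \left(-3989 - \frac{23275}{2}\right)\right) = 1996 \left(4536 + \left(-1 + 3990 + \frac{19}{2} \cdot 1225\right)\right) = 1996 \left(4536 + \left(-1 + 3990 + \frac{23275}{2}\right)\right) = 1996 \left(4536 + \frac{31253}{2}\right) = 1996 \cdot \frac{40325}{2} = 40244350$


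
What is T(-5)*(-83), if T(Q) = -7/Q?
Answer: -581/5 ≈ -116.20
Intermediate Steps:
T(-5)*(-83) = -7/(-5)*(-83) = -7*(-⅕)*(-83) = (7/5)*(-83) = -581/5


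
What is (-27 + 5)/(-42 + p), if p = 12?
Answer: 11/15 ≈ 0.73333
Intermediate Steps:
(-27 + 5)/(-42 + p) = (-27 + 5)/(-42 + 12) = -22/(-30) = -22*(-1/30) = 11/15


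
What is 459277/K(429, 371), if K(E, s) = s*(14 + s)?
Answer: 9373/2915 ≈ 3.2154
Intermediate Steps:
459277/K(429, 371) = 459277/((371*(14 + 371))) = 459277/((371*385)) = 459277/142835 = 459277*(1/142835) = 9373/2915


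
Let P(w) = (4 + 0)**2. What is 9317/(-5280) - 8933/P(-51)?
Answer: -268837/480 ≈ -560.08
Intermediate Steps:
P(w) = 16 (P(w) = 4**2 = 16)
9317/(-5280) - 8933/P(-51) = 9317/(-5280) - 8933/16 = 9317*(-1/5280) - 8933*1/16 = -847/480 - 8933/16 = -268837/480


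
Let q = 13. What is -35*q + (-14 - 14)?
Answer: -483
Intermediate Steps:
-35*q + (-14 - 14) = -35*13 + (-14 - 14) = -455 - 28 = -483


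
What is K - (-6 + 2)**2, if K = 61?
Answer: 45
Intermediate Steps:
K - (-6 + 2)**2 = 61 - (-6 + 2)**2 = 61 - 1*(-4)**2 = 61 - 1*16 = 61 - 16 = 45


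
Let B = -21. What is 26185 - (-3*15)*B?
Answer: 25240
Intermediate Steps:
26185 - (-3*15)*B = 26185 - (-3*15)*(-21) = 26185 - (-45)*(-21) = 26185 - 1*945 = 26185 - 945 = 25240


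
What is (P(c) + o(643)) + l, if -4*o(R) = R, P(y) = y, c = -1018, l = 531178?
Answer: 2119997/4 ≈ 5.3000e+5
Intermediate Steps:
o(R) = -R/4
(P(c) + o(643)) + l = (-1018 - 1/4*643) + 531178 = (-1018 - 643/4) + 531178 = -4715/4 + 531178 = 2119997/4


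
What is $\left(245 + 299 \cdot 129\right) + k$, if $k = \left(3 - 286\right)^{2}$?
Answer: $118905$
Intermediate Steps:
$k = 80089$ ($k = \left(-283\right)^{2} = 80089$)
$\left(245 + 299 \cdot 129\right) + k = \left(245 + 299 \cdot 129\right) + 80089 = \left(245 + 38571\right) + 80089 = 38816 + 80089 = 118905$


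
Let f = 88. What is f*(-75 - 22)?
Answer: -8536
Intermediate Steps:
f*(-75 - 22) = 88*(-75 - 22) = 88*(-97) = -8536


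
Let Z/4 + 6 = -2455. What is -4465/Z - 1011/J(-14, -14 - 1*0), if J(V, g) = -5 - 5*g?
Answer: -9662059/639860 ≈ -15.100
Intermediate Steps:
Z = -9844 (Z = -24 + 4*(-2455) = -24 - 9820 = -9844)
-4465/Z - 1011/J(-14, -14 - 1*0) = -4465/(-9844) - 1011/(-5 - 5*(-14 - 1*0)) = -4465*(-1/9844) - 1011/(-5 - 5*(-14 + 0)) = 4465/9844 - 1011/(-5 - 5*(-14)) = 4465/9844 - 1011/(-5 + 70) = 4465/9844 - 1011/65 = -9662059/639860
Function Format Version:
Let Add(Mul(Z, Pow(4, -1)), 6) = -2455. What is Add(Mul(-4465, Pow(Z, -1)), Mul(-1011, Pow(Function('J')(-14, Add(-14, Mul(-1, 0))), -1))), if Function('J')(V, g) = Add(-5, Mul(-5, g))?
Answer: Rational(-9662059, 639860) ≈ -15.100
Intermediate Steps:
Z = -9844 (Z = Add(-24, Mul(4, -2455)) = Add(-24, -9820) = -9844)
Add(Mul(-4465, Pow(Z, -1)), Mul(-1011, Pow(Function('J')(-14, Add(-14, Mul(-1, 0))), -1))) = Add(Mul(-4465, Pow(-9844, -1)), Mul(-1011, Pow(Add(-5, Mul(-5, Add(-14, Mul(-1, 0)))), -1))) = Add(Mul(-4465, Rational(-1, 9844)), Mul(-1011, Pow(Add(-5, Mul(-5, Add(-14, 0))), -1))) = Add(Rational(4465, 9844), Mul(-1011, Pow(Add(-5, Mul(-5, -14)), -1))) = Add(Rational(4465, 9844), Mul(-1011, Pow(Add(-5, 70), -1))) = Add(Rational(4465, 9844), Mul(-1011, Pow(65, -1))) = Add(Rational(4465, 9844), Mul(-1011, Rational(1, 65))) = Add(Rational(4465, 9844), Rational(-1011, 65)) = Rational(-9662059, 639860)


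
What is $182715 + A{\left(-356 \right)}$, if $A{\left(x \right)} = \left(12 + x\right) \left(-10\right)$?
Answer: $186155$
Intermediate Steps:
$A{\left(x \right)} = -120 - 10 x$
$182715 + A{\left(-356 \right)} = 182715 - -3440 = 182715 + \left(-120 + 3560\right) = 182715 + 3440 = 186155$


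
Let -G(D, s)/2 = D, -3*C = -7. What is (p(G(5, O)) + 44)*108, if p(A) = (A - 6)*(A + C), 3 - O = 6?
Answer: 18000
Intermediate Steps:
O = -3 (O = 3 - 1*6 = 3 - 6 = -3)
C = 7/3 (C = -⅓*(-7) = 7/3 ≈ 2.3333)
G(D, s) = -2*D
p(A) = (-6 + A)*(7/3 + A) (p(A) = (A - 6)*(A + 7/3) = (-6 + A)*(7/3 + A))
(p(G(5, O)) + 44)*108 = ((-14 + (-2*5)² - (-22)*5/3) + 44)*108 = ((-14 + (-10)² - 11/3*(-10)) + 44)*108 = ((-14 + 100 + 110/3) + 44)*108 = (368/3 + 44)*108 = (500/3)*108 = 18000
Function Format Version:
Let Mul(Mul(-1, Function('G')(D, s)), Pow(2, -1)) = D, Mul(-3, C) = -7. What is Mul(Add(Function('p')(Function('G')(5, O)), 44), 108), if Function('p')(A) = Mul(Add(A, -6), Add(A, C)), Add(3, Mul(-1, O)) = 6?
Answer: 18000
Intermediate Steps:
O = -3 (O = Add(3, Mul(-1, 6)) = Add(3, -6) = -3)
C = Rational(7, 3) (C = Mul(Rational(-1, 3), -7) = Rational(7, 3) ≈ 2.3333)
Function('G')(D, s) = Mul(-2, D)
Function('p')(A) = Mul(Add(-6, A), Add(Rational(7, 3), A)) (Function('p')(A) = Mul(Add(A, -6), Add(A, Rational(7, 3))) = Mul(Add(-6, A), Add(Rational(7, 3), A)))
Mul(Add(Function('p')(Function('G')(5, O)), 44), 108) = Mul(Add(Add(-14, Pow(Mul(-2, 5), 2), Mul(Rational(-11, 3), Mul(-2, 5))), 44), 108) = Mul(Add(Add(-14, Pow(-10, 2), Mul(Rational(-11, 3), -10)), 44), 108) = Mul(Add(Add(-14, 100, Rational(110, 3)), 44), 108) = Mul(Add(Rational(368, 3), 44), 108) = Mul(Rational(500, 3), 108) = 18000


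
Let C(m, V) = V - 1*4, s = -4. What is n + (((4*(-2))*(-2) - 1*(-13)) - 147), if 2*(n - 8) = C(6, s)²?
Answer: -78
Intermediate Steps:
C(m, V) = -4 + V (C(m, V) = V - 4 = -4 + V)
n = 40 (n = 8 + (-4 - 4)²/2 = 8 + (½)*(-8)² = 8 + (½)*64 = 8 + 32 = 40)
n + (((4*(-2))*(-2) - 1*(-13)) - 147) = 40 + (((4*(-2))*(-2) - 1*(-13)) - 147) = 40 + ((-8*(-2) + 13) - 147) = 40 + ((16 + 13) - 147) = 40 + (29 - 147) = 40 - 118 = -78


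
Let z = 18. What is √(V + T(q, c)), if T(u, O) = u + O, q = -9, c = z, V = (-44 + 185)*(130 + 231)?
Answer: √50910 ≈ 225.63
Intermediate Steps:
V = 50901 (V = 141*361 = 50901)
c = 18
T(u, O) = O + u
√(V + T(q, c)) = √(50901 + (18 - 9)) = √(50901 + 9) = √50910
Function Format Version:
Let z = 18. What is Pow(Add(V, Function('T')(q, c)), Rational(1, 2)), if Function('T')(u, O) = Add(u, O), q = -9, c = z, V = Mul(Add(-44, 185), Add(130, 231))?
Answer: Pow(50910, Rational(1, 2)) ≈ 225.63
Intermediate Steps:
V = 50901 (V = Mul(141, 361) = 50901)
c = 18
Function('T')(u, O) = Add(O, u)
Pow(Add(V, Function('T')(q, c)), Rational(1, 2)) = Pow(Add(50901, Add(18, -9)), Rational(1, 2)) = Pow(Add(50901, 9), Rational(1, 2)) = Pow(50910, Rational(1, 2))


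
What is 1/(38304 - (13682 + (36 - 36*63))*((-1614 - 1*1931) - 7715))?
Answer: 1/128965304 ≈ 7.7540e-9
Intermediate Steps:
1/(38304 - (13682 + (36 - 36*63))*((-1614 - 1*1931) - 7715)) = 1/(38304 - (13682 + (36 - 2268))*((-1614 - 1931) - 7715)) = 1/(38304 - (13682 - 2232)*(-3545 - 7715)) = 1/(38304 - 11450*(-11260)) = 1/(38304 - 1*(-128927000)) = 1/(38304 + 128927000) = 1/128965304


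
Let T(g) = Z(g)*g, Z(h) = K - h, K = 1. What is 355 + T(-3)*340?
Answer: -3725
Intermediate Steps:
Z(h) = 1 - h
T(g) = g*(1 - g) (T(g) = (1 - g)*g = g*(1 - g))
355 + T(-3)*340 = 355 - 3*(1 - 1*(-3))*340 = 355 - 3*(1 + 3)*340 = 355 - 3*4*340 = 355 - 12*340 = 355 - 4080 = -3725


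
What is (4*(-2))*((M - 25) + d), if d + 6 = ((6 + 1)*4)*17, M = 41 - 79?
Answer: -3256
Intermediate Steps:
M = -38
d = 470 (d = -6 + ((6 + 1)*4)*17 = -6 + (7*4)*17 = -6 + 28*17 = -6 + 476 = 470)
(4*(-2))*((M - 25) + d) = (4*(-2))*((-38 - 25) + 470) = -8*(-63 + 470) = -8*407 = -3256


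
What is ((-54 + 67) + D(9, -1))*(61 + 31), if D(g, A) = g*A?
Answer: 368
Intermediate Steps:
D(g, A) = A*g
((-54 + 67) + D(9, -1))*(61 + 31) = ((-54 + 67) - 1*9)*(61 + 31) = (13 - 9)*92 = 4*92 = 368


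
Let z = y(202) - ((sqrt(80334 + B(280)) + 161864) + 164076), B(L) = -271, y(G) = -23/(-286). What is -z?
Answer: 93218817/286 + 59*sqrt(23) ≈ 3.2622e+5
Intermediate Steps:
y(G) = 23/286 (y(G) = -23*(-1/286) = 23/286)
z = -93218817/286 - 59*sqrt(23) (z = 23/286 - ((sqrt(80334 - 271) + 161864) + 164076) = 23/286 - ((sqrt(80063) + 161864) + 164076) = 23/286 - ((59*sqrt(23) + 161864) + 164076) = 23/286 - ((161864 + 59*sqrt(23)) + 164076) = 23/286 - (325940 + 59*sqrt(23)) = 23/286 + (-325940 - 59*sqrt(23)) = -93218817/286 - 59*sqrt(23) ≈ -3.2622e+5)
-z = -(-93218817/286 - 59*sqrt(23)) = 93218817/286 + 59*sqrt(23)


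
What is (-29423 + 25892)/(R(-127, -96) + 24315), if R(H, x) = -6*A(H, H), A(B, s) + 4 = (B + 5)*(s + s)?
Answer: 1177/53863 ≈ 0.021852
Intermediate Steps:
A(B, s) = -4 + 2*s*(5 + B) (A(B, s) = -4 + (B + 5)*(s + s) = -4 + (5 + B)*(2*s) = -4 + 2*s*(5 + B))
R(H, x) = 24 - 60*H - 12*H² (R(H, x) = -6*(-4 + 10*H + 2*H*H) = -6*(-4 + 10*H + 2*H²) = -6*(-4 + 2*H² + 10*H) = 24 - 60*H - 12*H²)
(-29423 + 25892)/(R(-127, -96) + 24315) = (-29423 + 25892)/((24 - 60*(-127) - 12*(-127)²) + 24315) = -3531/((24 + 7620 - 12*16129) + 24315) = -3531/((24 + 7620 - 193548) + 24315) = -3531/(-185904 + 24315) = -3531/(-161589) = -3531*(-1/161589) = 1177/53863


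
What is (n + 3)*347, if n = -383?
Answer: -131860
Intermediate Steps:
(n + 3)*347 = (-383 + 3)*347 = -380*347 = -131860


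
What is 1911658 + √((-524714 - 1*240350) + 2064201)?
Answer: 1911658 + 7*√26513 ≈ 1.9128e+6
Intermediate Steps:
1911658 + √((-524714 - 1*240350) + 2064201) = 1911658 + √((-524714 - 240350) + 2064201) = 1911658 + √(-765064 + 2064201) = 1911658 + √1299137 = 1911658 + 7*√26513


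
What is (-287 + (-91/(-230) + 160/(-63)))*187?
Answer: -783473339/14490 ≈ -54070.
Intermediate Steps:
(-287 + (-91/(-230) + 160/(-63)))*187 = (-287 + (-91*(-1/230) + 160*(-1/63)))*187 = (-287 + (91/230 - 160/63))*187 = (-287 - 31067/14490)*187 = -4189697/14490*187 = -783473339/14490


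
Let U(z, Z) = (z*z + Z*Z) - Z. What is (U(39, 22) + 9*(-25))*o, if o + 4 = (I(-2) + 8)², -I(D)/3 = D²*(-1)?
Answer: 696168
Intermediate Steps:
I(D) = 3*D² (I(D) = -3*D²*(-1) = -(-3)*D² = 3*D²)
o = 396 (o = -4 + (3*(-2)² + 8)² = -4 + (3*4 + 8)² = -4 + (12 + 8)² = -4 + 20² = -4 + 400 = 396)
U(z, Z) = Z² + z² - Z (U(z, Z) = (z² + Z²) - Z = (Z² + z²) - Z = Z² + z² - Z)
(U(39, 22) + 9*(-25))*o = ((22² + 39² - 1*22) + 9*(-25))*396 = ((484 + 1521 - 22) - 225)*396 = (1983 - 225)*396 = 1758*396 = 696168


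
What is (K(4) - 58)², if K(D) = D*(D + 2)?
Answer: 1156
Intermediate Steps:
K(D) = D*(2 + D)
(K(4) - 58)² = (4*(2 + 4) - 58)² = (4*6 - 58)² = (24 - 58)² = (-34)² = 1156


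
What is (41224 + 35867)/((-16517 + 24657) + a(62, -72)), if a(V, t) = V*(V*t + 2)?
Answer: -77091/268504 ≈ -0.28711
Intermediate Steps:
a(V, t) = V*(2 + V*t)
(41224 + 35867)/((-16517 + 24657) + a(62, -72)) = (41224 + 35867)/((-16517 + 24657) + 62*(2 + 62*(-72))) = 77091/(8140 + 62*(2 - 4464)) = 77091/(8140 + 62*(-4462)) = 77091/(8140 - 276644) = 77091/(-268504) = 77091*(-1/268504) = -77091/268504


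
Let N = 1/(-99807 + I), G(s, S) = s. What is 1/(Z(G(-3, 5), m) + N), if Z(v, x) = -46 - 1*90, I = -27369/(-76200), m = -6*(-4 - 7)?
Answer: -2535088677/344772085472 ≈ -0.0073529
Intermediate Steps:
m = 66 (m = -6*(-11) = 66)
I = 9123/25400 (I = -27369*(-1/76200) = 9123/25400 ≈ 0.35917)
Z(v, x) = -136 (Z(v, x) = -46 - 90 = -136)
N = -25400/2535088677 (N = 1/(-99807 + 9123/25400) = 1/(-2535088677/25400) = -25400/2535088677 ≈ -1.0019e-5)
1/(Z(G(-3, 5), m) + N) = 1/(-136 - 25400/2535088677) = 1/(-344772085472/2535088677) = -2535088677/344772085472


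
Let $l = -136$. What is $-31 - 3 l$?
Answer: $377$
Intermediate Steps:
$-31 - 3 l = -31 - -408 = -31 + 408 = 377$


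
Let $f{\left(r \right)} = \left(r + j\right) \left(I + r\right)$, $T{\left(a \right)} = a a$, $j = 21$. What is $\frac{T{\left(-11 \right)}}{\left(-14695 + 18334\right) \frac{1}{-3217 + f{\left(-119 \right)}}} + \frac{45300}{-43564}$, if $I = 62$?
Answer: $\frac{3080682584}{39632349} \approx 77.732$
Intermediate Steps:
$T{\left(a \right)} = a^{2}$
$f{\left(r \right)} = \left(21 + r\right) \left(62 + r\right)$ ($f{\left(r \right)} = \left(r + 21\right) \left(62 + r\right) = \left(21 + r\right) \left(62 + r\right)$)
$\frac{T{\left(-11 \right)}}{\left(-14695 + 18334\right) \frac{1}{-3217 + f{\left(-119 \right)}}} + \frac{45300}{-43564} = \frac{\left(-11\right)^{2}}{\left(-14695 + 18334\right) \frac{1}{-3217 + \left(1302 + \left(-119\right)^{2} + 83 \left(-119\right)\right)}} + \frac{45300}{-43564} = \frac{121}{3639 \frac{1}{-3217 + \left(1302 + 14161 - 9877\right)}} + 45300 \left(- \frac{1}{43564}\right) = \frac{121}{3639 \frac{1}{-3217 + 5586}} - \frac{11325}{10891} = \frac{121}{3639 \cdot \frac{1}{2369}} - \frac{11325}{10891} = \frac{121}{\frac{3639}{2369}} - \frac{11325}{10891} = 121 \cdot \frac{2369}{3639} - \frac{11325}{10891} = \frac{286649}{3639} - \frac{11325}{10891} = \frac{3080682584}{39632349}$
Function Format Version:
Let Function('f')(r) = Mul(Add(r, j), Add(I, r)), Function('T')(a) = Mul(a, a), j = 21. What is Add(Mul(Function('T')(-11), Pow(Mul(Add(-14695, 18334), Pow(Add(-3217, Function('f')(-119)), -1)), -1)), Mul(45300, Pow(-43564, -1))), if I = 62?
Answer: Rational(3080682584, 39632349) ≈ 77.732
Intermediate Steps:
Function('T')(a) = Pow(a, 2)
Function('f')(r) = Mul(Add(21, r), Add(62, r)) (Function('f')(r) = Mul(Add(r, 21), Add(62, r)) = Mul(Add(21, r), Add(62, r)))
Add(Mul(Function('T')(-11), Pow(Mul(Add(-14695, 18334), Pow(Add(-3217, Function('f')(-119)), -1)), -1)), Mul(45300, Pow(-43564, -1))) = Add(Mul(Pow(-11, 2), Pow(Mul(Add(-14695, 18334), Pow(Add(-3217, Add(1302, Pow(-119, 2), Mul(83, -119))), -1)), -1)), Mul(45300, Pow(-43564, -1))) = Add(Mul(121, Pow(Mul(3639, Pow(Add(-3217, Add(1302, 14161, -9877)), -1)), -1)), Mul(45300, Rational(-1, 43564))) = Add(Mul(121, Pow(Mul(3639, Pow(Add(-3217, 5586), -1)), -1)), Rational(-11325, 10891)) = Add(Mul(121, Pow(Mul(3639, Pow(2369, -1)), -1)), Rational(-11325, 10891)) = Add(Mul(121, Pow(Mul(3639, Rational(1, 2369)), -1)), Rational(-11325, 10891)) = Add(Mul(121, Pow(Rational(3639, 2369), -1)), Rational(-11325, 10891)) = Add(Mul(121, Rational(2369, 3639)), Rational(-11325, 10891)) = Add(Rational(286649, 3639), Rational(-11325, 10891)) = Rational(3080682584, 39632349)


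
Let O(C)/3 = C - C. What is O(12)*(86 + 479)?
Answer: 0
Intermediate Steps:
O(C) = 0 (O(C) = 3*(C - C) = 3*0 = 0)
O(12)*(86 + 479) = 0*(86 + 479) = 0*565 = 0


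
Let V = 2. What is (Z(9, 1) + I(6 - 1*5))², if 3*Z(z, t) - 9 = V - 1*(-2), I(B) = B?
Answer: 256/9 ≈ 28.444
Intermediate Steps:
Z(z, t) = 13/3 (Z(z, t) = 3 + (2 - 1*(-2))/3 = 3 + (2 + 2)/3 = 3 + (⅓)*4 = 3 + 4/3 = 13/3)
(Z(9, 1) + I(6 - 1*5))² = (13/3 + (6 - 1*5))² = (13/3 + (6 - 5))² = (13/3 + 1)² = (16/3)² = 256/9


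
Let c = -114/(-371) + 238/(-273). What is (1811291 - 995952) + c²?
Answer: 170692885246003/209351961 ≈ 8.1534e+5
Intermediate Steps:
c = -8168/14469 (c = -114*(-1/371) + 238*(-1/273) = 114/371 - 34/39 = -8168/14469 ≈ -0.56452)
(1811291 - 995952) + c² = (1811291 - 995952) + (-8168/14469)² = 815339 + 66716224/209351961 = 170692885246003/209351961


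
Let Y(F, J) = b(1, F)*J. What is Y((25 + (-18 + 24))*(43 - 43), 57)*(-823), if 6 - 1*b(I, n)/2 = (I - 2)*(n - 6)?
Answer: 0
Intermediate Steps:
b(I, n) = 12 - 2*(-6 + n)*(-2 + I) (b(I, n) = 12 - 2*(I - 2)*(n - 6) = 12 - 2*(-2 + I)*(-6 + n) = 12 - 2*(-6 + n)*(-2 + I))
Y(F, J) = 2*F*J (Y(F, J) = (-12 + 4*F + 12*1 - 2*1*F)*J = (-12 + 4*F + 12 - 2*F)*J = (2*F)*J = 2*F*J)
Y((25 + (-18 + 24))*(43 - 43), 57)*(-823) = (2*((25 + (-18 + 24))*(43 - 43))*57)*(-823) = (2*((25 + 6)*0)*57)*(-823) = (2*(31*0)*57)*(-823) = (2*0*57)*(-823) = 0*(-823) = 0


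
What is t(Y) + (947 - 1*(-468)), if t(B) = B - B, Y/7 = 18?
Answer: 1415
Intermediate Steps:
Y = 126 (Y = 7*18 = 126)
t(B) = 0
t(Y) + (947 - 1*(-468)) = 0 + (947 - 1*(-468)) = 0 + (947 + 468) = 0 + 1415 = 1415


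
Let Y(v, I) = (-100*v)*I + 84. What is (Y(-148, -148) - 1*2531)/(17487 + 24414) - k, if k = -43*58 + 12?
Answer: 33935145/13967 ≈ 2429.7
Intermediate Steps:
Y(v, I) = 84 - 100*I*v (Y(v, I) = -100*I*v + 84 = 84 - 100*I*v)
k = -2482 (k = -2494 + 12 = -2482)
(Y(-148, -148) - 1*2531)/(17487 + 24414) - k = ((84 - 100*(-148)*(-148)) - 1*2531)/(17487 + 24414) - 1*(-2482) = ((84 - 2190400) - 2531)/41901 + 2482 = (-2190316 - 2531)*(1/41901) + 2482 = -2192847*1/41901 + 2482 = -730949/13967 + 2482 = 33935145/13967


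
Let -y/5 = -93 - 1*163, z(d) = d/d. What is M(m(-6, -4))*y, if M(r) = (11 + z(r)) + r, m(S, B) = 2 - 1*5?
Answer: 11520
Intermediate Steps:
z(d) = 1
m(S, B) = -3 (m(S, B) = 2 - 5 = -3)
M(r) = 12 + r (M(r) = (11 + 1) + r = 12 + r)
y = 1280 (y = -5*(-93 - 1*163) = -5*(-93 - 163) = -5*(-256) = 1280)
M(m(-6, -4))*y = (12 - 3)*1280 = 9*1280 = 11520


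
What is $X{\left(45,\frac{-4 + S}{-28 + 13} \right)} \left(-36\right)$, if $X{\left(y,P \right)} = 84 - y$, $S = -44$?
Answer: $-1404$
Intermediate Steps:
$X{\left(45,\frac{-4 + S}{-28 + 13} \right)} \left(-36\right) = \left(84 - 45\right) \left(-36\right) = 39 \left(-36\right) = -1404$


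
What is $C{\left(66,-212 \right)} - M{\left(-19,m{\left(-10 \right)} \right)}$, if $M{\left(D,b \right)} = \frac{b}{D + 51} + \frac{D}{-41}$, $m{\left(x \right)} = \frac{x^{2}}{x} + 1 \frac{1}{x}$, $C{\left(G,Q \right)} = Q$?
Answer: $- \frac{2783379}{13120} \approx -212.15$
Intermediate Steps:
$m{\left(x \right)} = x + \frac{1}{x}$
$M{\left(D,b \right)} = - \frac{D}{41} + \frac{b}{51 + D}$ ($M{\left(D,b \right)} = \frac{b}{51 + D} + D \left(- \frac{1}{41}\right) = \frac{b}{51 + D} - \frac{D}{41} = - \frac{D}{41} + \frac{b}{51 + D}$)
$C{\left(66,-212 \right)} - M{\left(-19,m{\left(-10 \right)} \right)} = -212 - \frac{- \left(-19\right)^{2} - -969 + 41 \left(-10 + \frac{1}{-10}\right)}{41 \left(51 - 19\right)} = -212 - \frac{\left(-1\right) 361 + 969 + 41 \left(-10 - \frac{1}{10}\right)}{41 \cdot 32} = -212 - \frac{1}{41} \cdot \frac{1}{32} \left(-361 + 969 + 41 \left(- \frac{101}{10}\right)\right) = -212 - \frac{1}{41} \cdot \frac{1}{32} \left(-361 + 969 - \frac{4141}{10}\right) = -212 - \frac{1}{41} \cdot \frac{1}{32} \cdot \frac{1939}{10} = -212 - \frac{1939}{13120} = - \frac{2783379}{13120}$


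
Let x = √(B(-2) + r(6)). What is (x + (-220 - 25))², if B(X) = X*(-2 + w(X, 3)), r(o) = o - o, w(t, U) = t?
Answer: 60033 - 980*√2 ≈ 58647.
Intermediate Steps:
r(o) = 0
B(X) = X*(-2 + X)
x = 2*√2 (x = √(-2*(-2 - 2) + 0) = √(-2*(-4) + 0) = √(8 + 0) = √8 = 2*√2 ≈ 2.8284)
(x + (-220 - 25))² = (2*√2 + (-220 - 25))² = (2*√2 - 245)² = (-245 + 2*√2)²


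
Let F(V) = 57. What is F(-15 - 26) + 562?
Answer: 619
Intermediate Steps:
F(-15 - 26) + 562 = 57 + 562 = 619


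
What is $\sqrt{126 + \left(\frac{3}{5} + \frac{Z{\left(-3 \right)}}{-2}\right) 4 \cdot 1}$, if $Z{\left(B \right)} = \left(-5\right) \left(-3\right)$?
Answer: $\frac{2 \sqrt{615}}{5} \approx 9.9197$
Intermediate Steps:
$Z{\left(B \right)} = 15$
$\sqrt{126 + \left(\frac{3}{5} + \frac{Z{\left(-3 \right)}}{-2}\right) 4 \cdot 1} = \sqrt{126 + \left(\frac{3}{5} + \frac{15}{-2}\right) 4 \cdot 1} = \sqrt{126 + \left(3 \cdot \frac{1}{5} + 15 \left(- \frac{1}{2}\right)\right) 4 \cdot 1} = \sqrt{126 + \left(\frac{3}{5} - \frac{15}{2}\right) 4 \cdot 1} = \sqrt{126 + \left(- \frac{69}{10}\right) 4 \cdot 1} = \sqrt{126 - \frac{138}{5}} = \sqrt{\frac{492}{5}} = \frac{2 \sqrt{615}}{5}$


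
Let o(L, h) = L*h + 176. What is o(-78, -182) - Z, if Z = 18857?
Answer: -4485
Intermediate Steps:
o(L, h) = 176 + L*h
o(-78, -182) - Z = (176 - 78*(-182)) - 1*18857 = (176 + 14196) - 18857 = 14372 - 18857 = -4485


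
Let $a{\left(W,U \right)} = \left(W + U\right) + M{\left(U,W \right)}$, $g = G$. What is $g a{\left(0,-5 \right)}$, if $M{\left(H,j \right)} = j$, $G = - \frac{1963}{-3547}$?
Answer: $- \frac{9815}{3547} \approx -2.7671$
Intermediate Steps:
$G = \frac{1963}{3547}$ ($G = \left(-1963\right) \left(- \frac{1}{3547}\right) = \frac{1963}{3547} \approx 0.55343$)
$g = \frac{1963}{3547} \approx 0.55343$
$a{\left(W,U \right)} = U + 2 W$ ($a{\left(W,U \right)} = \left(W + U\right) + W = \left(U + W\right) + W = U + 2 W$)
$g a{\left(0,-5 \right)} = \frac{1963 \left(-5 + 2 \cdot 0\right)}{3547} = \frac{1963 \left(-5 + 0\right)}{3547} = \frac{1963}{3547} \left(-5\right) = - \frac{9815}{3547}$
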